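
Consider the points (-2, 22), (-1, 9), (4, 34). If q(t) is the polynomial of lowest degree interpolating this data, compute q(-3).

Evaluate each Lagrange basis at t = -3:
L_0(-3) = (-2)·(-7)/[(-1)·(-6)] = 7/3
L_1(-3) = (-1)·(-7)/[(1)·(-5)] = -7/5
L_2(-3) = (-1)·(-2)/[(6)·(5)] = 1/15
Sum: 22·(7/3) + 9·(-7/5) + 34·(1/15) = 41

41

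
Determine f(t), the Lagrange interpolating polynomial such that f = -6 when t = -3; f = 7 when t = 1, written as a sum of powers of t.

Build the Lagrange basis polynomials:
L_0(t) = (t - 1) / [-4] = -(1/4)t + 1/4
L_1(t) = (t + 3) / [4] = (1/4)t + 3/4
f(t) = (-6)·L_0 + 7·L_1
  (-6)·L_0(t) = (3/2)t - 3/2
  7·L_1(t) = (7/4)t + 21/4
Adding term by term: (13/4)t + 15/4

f(t) = (13/4)t + 15/4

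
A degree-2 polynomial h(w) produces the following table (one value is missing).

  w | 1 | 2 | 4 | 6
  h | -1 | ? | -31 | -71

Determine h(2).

The 3 known values determine h uniquely (degree ≤ 2).
L_0(2) = (-2)·(-4)/[(-3)·(-5)] = 8/15
L_1(2) = (1)·(-4)/[(3)·(-2)] = 2/3
L_2(2) = (1)·(-2)/[(5)·(2)] = -1/5
Sum: (-1)·(8/15) + (-31)·(2/3) + (-71)·(-1/5) = -7

-7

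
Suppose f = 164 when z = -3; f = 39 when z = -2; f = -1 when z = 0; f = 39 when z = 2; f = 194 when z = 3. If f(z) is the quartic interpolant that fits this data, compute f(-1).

6

Using Newton's divided-difference form:
f[-3,-2] = (39 - 164) / (-2 - (-3)) = -125
f[-2,0] = (-1 - 39) / (0 - (-2)) = -20
f[0,2] = (39 - (-1)) / (2 - 0) = 20
f[2,3] = (194 - 39) / (3 - 2) = 155
f[-3,-2,0] = (-20 - (-125)) / (0 - (-3)) = 35
f[-2,0,2] = (20 - (-20)) / (2 - (-2)) = 10
f[0,2,3] = (155 - 20) / (3 - 0) = 45
f[-3,-2,0,2] = (10 - 35) / (2 - (-3)) = -5
f[-2,0,2,3] = (45 - 10) / (3 - (-2)) = 7
f[-3,-2,0,2,3] = (7 - (-5)) / (3 - (-3)) = 2
f(-1) = 164 + (-125)·(2) + 35·(2)·(1) + (-5)·(2)·(1)·(-1) + 2·(2)·(1)·(-1)·(-3) = 6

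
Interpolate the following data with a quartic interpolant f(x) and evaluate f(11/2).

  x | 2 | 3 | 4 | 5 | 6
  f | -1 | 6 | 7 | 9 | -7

349/64

Evaluate each Lagrange basis at x = 11/2:
L_0(11/2) = (5/2)·(3/2)·(1/2)·(-1/2)/[(-1)·(-2)·(-3)·(-4)] = -5/128
L_1(11/2) = (7/2)·(3/2)·(1/2)·(-1/2)/[(1)·(-1)·(-2)·(-3)] = 7/32
L_2(11/2) = (7/2)·(5/2)·(1/2)·(-1/2)/[(2)·(1)·(-1)·(-2)] = -35/64
L_3(11/2) = (7/2)·(5/2)·(3/2)·(-1/2)/[(3)·(2)·(1)·(-1)] = 35/32
L_4(11/2) = (7/2)·(5/2)·(3/2)·(1/2)/[(4)·(3)·(2)·(1)] = 35/128
Sum: (-1)·(-5/128) + 6·(7/32) + 7·(-35/64) + 9·(35/32) + (-7)·(35/128) = 349/64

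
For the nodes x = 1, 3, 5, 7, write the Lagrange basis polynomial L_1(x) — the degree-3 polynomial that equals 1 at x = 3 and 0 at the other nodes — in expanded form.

L_1(x) = (1/16)x^3 - (13/16)x^2 + (47/16)x - 35/16

L_1(x) = (x - 1)(x - 5)(x - 7) / [(2)·(-2)·(-4)]
       = (x^3 - 13x^2 + 47x - 35) / (16)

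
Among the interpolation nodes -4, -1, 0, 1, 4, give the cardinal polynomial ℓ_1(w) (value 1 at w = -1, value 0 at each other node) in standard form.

ℓ_1(w) = -(1/30)w^4 + (1/30)w^3 + (8/15)w^2 - (8/15)w

ℓ_1(w) = (w + 4)w(w - 1)(w - 4) / [(3)·(-1)·(-2)·(-5)]
       = (w^4 - w^3 - 16w^2 + 16w) / (-30)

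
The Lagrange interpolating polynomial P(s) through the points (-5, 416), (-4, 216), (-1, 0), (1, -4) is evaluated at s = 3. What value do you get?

-64

Evaluate each Lagrange basis at s = 3:
L_0(3) = (7)·(4)·(2)/[(-1)·(-4)·(-6)] = -7/3
L_1(3) = (8)·(4)·(2)/[(1)·(-3)·(-5)] = 64/15
L_2(3) = (8)·(7)·(2)/[(4)·(3)·(-2)] = -14/3
L_3(3) = (8)·(7)·(4)/[(6)·(5)·(2)] = 56/15
Sum: 416·(-7/3) + 216·(64/15) + 0 + (-4)·(56/15) = -64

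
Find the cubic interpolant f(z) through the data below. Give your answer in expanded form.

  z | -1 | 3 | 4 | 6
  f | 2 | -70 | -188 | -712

f(z) = -4z^3 + 4z^2 + 2z - 4

Newton's divided differences:
f[-1,3] = (-70 - 2) / (3 - (-1)) = -18
f[3,4] = (-188 - (-70)) / (4 - 3) = -118
f[4,6] = (-712 - (-188)) / (6 - 4) = -262
f[-1,3,4] = (-118 - (-18)) / (4 - (-1)) = -20
f[3,4,6] = (-262 - (-118)) / (6 - 3) = -48
f[-1,3,4,6] = (-48 - (-20)) / (6 - (-1)) = -4
f(z) = 2 + (-18)·(z + 1) + (-20)·(z + 1)(z - 3) + (-4)·(z + 1)(z - 3)(z - 4)
Expanding: f(z) = -4z^3 + 4z^2 + 2z - 4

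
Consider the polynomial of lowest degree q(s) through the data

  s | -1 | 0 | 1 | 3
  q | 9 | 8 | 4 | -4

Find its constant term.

Build the Lagrange basis polynomials:
L_0(s) = s(s - 1)(s - 3) / [-8] = -(1/8)s^3 + (1/2)s^2 - (3/8)s
L_1(s) = (s + 1)(s - 1)(s - 3) / [3] = (1/3)s^3 - s^2 - (1/3)s + 1
L_2(s) = (s + 1)s(s - 3) / [-4] = -(1/4)s^3 + (1/2)s^2 + (3/4)s
L_3(s) = (s + 1)s(s - 1) / [24] = (1/24)s^3 - (1/24)s
q(s) = 9·L_0 + 8·L_1 + 4·L_2 + (-4)·L_3
Only the constant term is needed; take it from each L_i and combine:
9·(0) + 8·(1) + 4·(0) + (-4)·(0) = 8

8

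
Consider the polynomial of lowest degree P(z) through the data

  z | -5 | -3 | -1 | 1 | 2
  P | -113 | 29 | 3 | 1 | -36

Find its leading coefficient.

Build the Lagrange basis polynomials:
L_0(z) = (z + 3)(z + 1)(z - 1)(z - 2) / [336] = (1/336)z^4 + (1/336)z^3 - (1/48)z^2 - (1/336)z + 1/56
L_1(z) = (z + 5)(z + 1)(z - 1)(z - 2) / [-80] = -(1/80)z^4 - (3/80)z^3 + (11/80)z^2 + (3/80)z - 1/8
L_2(z) = (z + 5)(z + 3)(z - 1)(z - 2) / [48] = (1/48)z^4 + (5/48)z^3 - (7/48)z^2 - (29/48)z + 5/8
L_3(z) = (z + 5)(z + 3)(z + 1)(z - 2) / [-48] = -(1/48)z^4 - (7/48)z^3 - (5/48)z^2 + (31/48)z + 5/8
L_4(z) = (z + 5)(z + 3)(z + 1)(z - 1) / [105] = (1/105)z^4 + (8/105)z^3 + (2/15)z^2 - (8/105)z - 1/7
P(z) = (-113)·L_0 + 29·L_1 + 3·L_2 + 1·L_3 + (-36)·L_4
Only the coefficient of z^4 is needed; take it from each L_i and combine:
(-113)·(1/336) + 29·(-1/80) + 3·(1/48) + 1·(-1/48) + (-36)·(1/105) = -1

-1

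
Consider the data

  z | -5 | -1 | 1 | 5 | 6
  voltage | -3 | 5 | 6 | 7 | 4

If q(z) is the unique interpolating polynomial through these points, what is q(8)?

-5831/440

Using Newton's divided-difference form:
q[-5,-1] = (5 - (-3)) / (-1 - (-5)) = 2
q[-1,1] = (6 - 5) / (1 - (-1)) = 1/2
q[1,5] = (7 - 6) / (5 - 1) = 1/4
q[5,6] = (4 - 7) / (6 - 5) = -3
q[-5,-1,1] = (1/2 - 2) / (1 - (-5)) = -1/4
q[-1,1,5] = (1/4 - 1/2) / (5 - (-1)) = -1/24
q[1,5,6] = (-3 - 1/4) / (6 - 1) = -13/20
q[-5,-1,1,5] = (-1/24 - (-1/4)) / (5 - (-5)) = 1/48
q[-1,1,5,6] = (-13/20 - (-1/24)) / (6 - (-1)) = -73/840
q[-5,-1,1,5,6] = (-73/840 - 1/48) / (6 - (-5)) = -181/18480
q(8) = -3 + 2·(13) + (-1/4)·(13)·(9) + (1/48)·(13)·(9)·(7) + (-181/18480)·(13)·(9)·(7)·(3) = -5831/440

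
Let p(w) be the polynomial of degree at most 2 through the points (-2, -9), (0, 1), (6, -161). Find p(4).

-75

L_0(4) = (4)·(-2)/[(-2)·(-8)] = -1/2
L_1(4) = (6)·(-2)/[(2)·(-6)] = 1
L_2(4) = (6)·(4)/[(8)·(6)] = 1/2
Sum: (-9)·(-1/2) + 1·(1) + (-161)·(1/2) = -75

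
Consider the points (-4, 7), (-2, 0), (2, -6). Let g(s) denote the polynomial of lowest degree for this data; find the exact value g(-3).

Evaluate each Lagrange basis at s = -3:
L_0(-3) = (-1)·(-5)/[(-2)·(-6)] = 5/12
L_1(-3) = (1)·(-5)/[(2)·(-4)] = 5/8
L_2(-3) = (1)·(-1)/[(6)·(4)] = -1/24
Sum: 7·(5/12) + 0 + (-6)·(-1/24) = 19/6

19/6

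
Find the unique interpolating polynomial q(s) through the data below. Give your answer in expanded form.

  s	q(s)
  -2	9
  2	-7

L_0(s) = (s - 2) / [-4] = -(1/4)s + 1/2
L_1(s) = (s + 2) / [4] = (1/4)s + 1/2
q(s) = 9·L_0 + (-7)·L_1
  9·L_0(s) = -(9/4)s + 9/2
  (-7)·L_1(s) = -(7/4)s - 7/2
Adding term by term: -4s + 1

q(s) = -4s + 1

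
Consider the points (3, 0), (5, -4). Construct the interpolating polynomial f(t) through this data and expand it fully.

f(t) = -2t + 6

Build the Lagrange basis polynomials:
L_0(t) = (t - 5) / [-2] = -(1/2)t + 5/2
L_1(t) = (t - 3) / [2] = (1/2)t - 3/2
f(t) = 0·L_0 + (-4)·L_1
  0·L_0(t) = 0
  (-4)·L_1(t) = -2t + 6
Adding term by term: -2t + 6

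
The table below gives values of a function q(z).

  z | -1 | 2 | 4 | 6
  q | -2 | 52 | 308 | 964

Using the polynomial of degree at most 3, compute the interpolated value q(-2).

-28

L_0(-2) = (-4)·(-6)·(-8)/[(-3)·(-5)·(-7)] = 64/35
L_1(-2) = (-1)·(-6)·(-8)/[(3)·(-2)·(-4)] = -2
L_2(-2) = (-1)·(-4)·(-8)/[(5)·(2)·(-2)] = 8/5
L_3(-2) = (-1)·(-4)·(-6)/[(7)·(4)·(2)] = -3/7
Sum: (-2)·(64/35) + 52·(-2) + 308·(8/5) + 964·(-3/7) = -28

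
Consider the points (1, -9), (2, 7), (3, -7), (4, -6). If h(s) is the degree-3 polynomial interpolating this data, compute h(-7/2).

Using Newton's divided-difference form:
h[1,2] = (7 - (-9)) / (2 - 1) = 16
h[2,3] = (-7 - 7) / (3 - 2) = -14
h[3,4] = (-6 - (-7)) / (4 - 3) = 1
h[1,2,3] = (-14 - 16) / (3 - 1) = -15
h[2,3,4] = (1 - (-14)) / (4 - 2) = 15/2
h[1,2,3,4] = (15/2 - (-15)) / (4 - 1) = 15/2
h(-7/2) = -9 + 16·(-9/2) + (-15)·(-9/2)·(-11/2) + (15/2)·(-9/2)·(-11/2)·(-13/2) = -26541/16

-26541/16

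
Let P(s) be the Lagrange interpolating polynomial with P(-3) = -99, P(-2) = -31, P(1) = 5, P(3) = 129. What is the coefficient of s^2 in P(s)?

2

L_0(s) = (s + 2)(s - 1)(s - 3) / [-24] = -(1/24)s^3 + (1/12)s^2 + (5/24)s - 1/4
L_1(s) = (s + 3)(s - 1)(s - 3) / [15] = (1/15)s^3 - (1/15)s^2 - (3/5)s + 3/5
L_2(s) = (s + 3)(s + 2)(s - 3) / [-24] = -(1/24)s^3 - (1/12)s^2 + (3/8)s + 3/4
L_3(s) = (s + 3)(s + 2)(s - 1) / [60] = (1/60)s^3 + (1/15)s^2 + (1/60)s - 1/10
P(s) = (-99)·L_0 + (-31)·L_1 + 5·L_2 + 129·L_3
Only the coefficient of s^2 is needed; take it from each L_i and combine:
(-99)·(1/12) + (-31)·(-1/15) + 5·(-1/12) + 129·(1/15) = 2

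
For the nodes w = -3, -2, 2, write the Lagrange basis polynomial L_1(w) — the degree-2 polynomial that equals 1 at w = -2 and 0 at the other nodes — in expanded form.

L_1(w) = (w + 3)(w - 2) / [(1)·(-4)]
       = (w^2 + w - 6) / (-4)

L_1(w) = -(1/4)w^2 - (1/4)w + 3/2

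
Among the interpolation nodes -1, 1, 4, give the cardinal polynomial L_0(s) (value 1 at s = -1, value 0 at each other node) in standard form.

L_0(s) = (s - 1)(s - 4) / [(-2)·(-5)]
       = (s^2 - 5s + 4) / (10)

L_0(s) = (1/10)s^2 - (1/2)s + 2/5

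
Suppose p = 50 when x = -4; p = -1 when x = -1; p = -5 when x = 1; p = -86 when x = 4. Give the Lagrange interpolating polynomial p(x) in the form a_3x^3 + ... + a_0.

p(x) = -x^3 - x^2 - x - 2

Build the Lagrange basis polynomials:
L_0(x) = (x + 1)(x - 1)(x - 4) / [-120] = -(1/120)x^3 + (1/30)x^2 + (1/120)x - 1/30
L_1(x) = (x + 4)(x - 1)(x - 4) / [30] = (1/30)x^3 - (1/30)x^2 - (8/15)x + 8/15
L_2(x) = (x + 4)(x + 1)(x - 4) / [-30] = -(1/30)x^3 - (1/30)x^2 + (8/15)x + 8/15
L_3(x) = (x + 4)(x + 1)(x - 1) / [120] = (1/120)x^3 + (1/30)x^2 - (1/120)x - 1/30
p(x) = 50·L_0 + (-1)·L_1 + (-5)·L_2 + (-86)·L_3
  50·L_0(x) = -(5/12)x^3 + (5/3)x^2 + (5/12)x - 5/3
  (-1)·L_1(x) = -(1/30)x^3 + (1/30)x^2 + (8/15)x - 8/15
  (-5)·L_2(x) = (1/6)x^3 + (1/6)x^2 - (8/3)x - 8/3
  (-86)·L_3(x) = -(43/60)x^3 - (43/15)x^2 + (43/60)x + 43/15
Adding term by term: -x^3 - x^2 - x - 2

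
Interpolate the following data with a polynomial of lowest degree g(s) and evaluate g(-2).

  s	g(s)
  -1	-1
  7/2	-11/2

Evaluate each Lagrange basis at s = -2:
L_0(-2) = (-11/2)/[(-9/2)] = 11/9
L_1(-2) = (-1)/[(9/2)] = -2/9
Sum: (-1)·(11/9) + (-11/2)·(-2/9) = 0

0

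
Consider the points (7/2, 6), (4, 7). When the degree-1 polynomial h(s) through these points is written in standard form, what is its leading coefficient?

L_0(s) = (s - 4) / [-1/2] = -2s + 8
L_1(s) = (s - 7/2) / [1/2] = 2s - 7
h(s) = 6·L_0 + 7·L_1
Only the coefficient of s is needed; take it from each L_i and combine:
6·(-2) + 7·(2) = 2

2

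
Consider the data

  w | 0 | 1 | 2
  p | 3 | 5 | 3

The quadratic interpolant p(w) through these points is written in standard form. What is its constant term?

L_0(w) = (w - 1)(w - 2) / [2] = (1/2)w^2 - (3/2)w + 1
L_1(w) = w(w - 2) / [-1] = -w^2 + 2w
L_2(w) = w(w - 1) / [2] = (1/2)w^2 - (1/2)w
p(w) = 3·L_0 + 5·L_1 + 3·L_2
Only the constant term is needed; take it from each L_i and combine:
3·(1) + 5·(0) + 3·(0) = 3

3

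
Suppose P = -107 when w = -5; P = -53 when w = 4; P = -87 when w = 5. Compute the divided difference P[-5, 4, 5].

P[-5,4] = (-53 - (-107)) / (4 - (-5)) = 6
P[4,5] = (-87 - (-53)) / (5 - 4) = -34
P[-5,4,5] = (-34 - 6) / (5 - (-5)) = -4

-4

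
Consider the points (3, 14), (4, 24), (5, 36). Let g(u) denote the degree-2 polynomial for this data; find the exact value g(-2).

Using Newton's divided-difference form:
g[3,4] = (24 - 14) / (4 - 3) = 10
g[4,5] = (36 - 24) / (5 - 4) = 12
g[3,4,5] = (12 - 10) / (5 - 3) = 1
g(-2) = 14 + 10·(-5) + 1·(-5)·(-6) = -6

-6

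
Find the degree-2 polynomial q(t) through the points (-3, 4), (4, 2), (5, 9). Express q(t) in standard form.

Build the Lagrange basis polynomials:
L_0(t) = (t - 4)(t - 5) / [56] = (1/56)t^2 - (9/56)t + 5/14
L_1(t) = (t + 3)(t - 5) / [-7] = -(1/7)t^2 + (2/7)t + 15/7
L_2(t) = (t + 3)(t - 4) / [8] = (1/8)t^2 - (1/8)t - 3/2
q(t) = 4·L_0 + 2·L_1 + 9·L_2
  4·L_0(t) = (1/14)t^2 - (9/14)t + 10/7
  2·L_1(t) = -(2/7)t^2 + (4/7)t + 30/7
  9·L_2(t) = (9/8)t^2 - (9/8)t - 27/2
Adding term by term: (51/56)t^2 - (67/56)t - 109/14

q(t) = (51/56)t^2 - (67/56)t - 109/14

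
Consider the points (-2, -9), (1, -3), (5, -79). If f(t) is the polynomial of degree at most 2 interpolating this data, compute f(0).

Evaluate each Lagrange basis at t = 0:
L_0(0) = (-1)·(-5)/[(-3)·(-7)] = 5/21
L_1(0) = (2)·(-5)/[(3)·(-4)] = 5/6
L_2(0) = (2)·(-1)/[(7)·(4)] = -1/14
Sum: (-9)·(5/21) + (-3)·(5/6) + (-79)·(-1/14) = 1

1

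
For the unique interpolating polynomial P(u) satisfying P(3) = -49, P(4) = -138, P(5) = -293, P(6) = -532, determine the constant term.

Build the Lagrange basis polynomials:
L_0(u) = (u - 4)(u - 5)(u - 6) / [-6] = -(1/6)u^3 + (5/2)u^2 - (37/3)u + 20
L_1(u) = (u - 3)(u - 5)(u - 6) / [2] = (1/2)u^3 - 7u^2 + (63/2)u - 45
L_2(u) = (u - 3)(u - 4)(u - 6) / [-2] = -(1/2)u^3 + (13/2)u^2 - 27u + 36
L_3(u) = (u - 3)(u - 4)(u - 5) / [6] = (1/6)u^3 - 2u^2 + (47/6)u - 10
P(u) = (-49)·L_0 + (-138)·L_1 + (-293)·L_2 + (-532)·L_3
Only the constant term is needed; take it from each L_i and combine:
(-49)·(20) + (-138)·(-45) + (-293)·(36) + (-532)·(-10) = 2

2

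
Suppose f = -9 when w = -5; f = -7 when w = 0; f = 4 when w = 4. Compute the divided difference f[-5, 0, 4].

47/180

f[-5,0] = (-7 - (-9)) / (0 - (-5)) = 2/5
f[0,4] = (4 - (-7)) / (4 - 0) = 11/4
f[-5,0,4] = (11/4 - 2/5) / (4 - (-5)) = 47/180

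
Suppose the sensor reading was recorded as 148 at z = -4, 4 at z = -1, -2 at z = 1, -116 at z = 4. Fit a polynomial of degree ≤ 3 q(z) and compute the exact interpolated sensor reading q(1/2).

Evaluate each Lagrange basis at z = 1/2:
L_0(1/2) = (3/2)·(-1/2)·(-7/2)/[(-3)·(-5)·(-8)] = -7/320
L_1(1/2) = (9/2)·(-1/2)·(-7/2)/[(3)·(-2)·(-5)] = 21/80
L_2(1/2) = (9/2)·(3/2)·(-7/2)/[(5)·(2)·(-3)] = 63/80
L_3(1/2) = (9/2)·(3/2)·(-1/2)/[(8)·(5)·(3)] = -9/320
Sum: 148·(-7/320) + 4·(21/80) + (-2)·(63/80) + (-116)·(-9/320) = -1/2

-1/2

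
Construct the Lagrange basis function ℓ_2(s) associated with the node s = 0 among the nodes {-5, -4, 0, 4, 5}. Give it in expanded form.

ℓ_2(s) = (1/400)s^4 - (41/400)s^2 + 1

ℓ_2(s) = (s + 5)(s + 4)(s - 4)(s - 5) / [(5)·(4)·(-4)·(-5)]
       = (s^4 - 41s^2 + 400) / (400)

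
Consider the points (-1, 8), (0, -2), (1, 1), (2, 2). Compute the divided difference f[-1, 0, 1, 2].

f[-1,0] = (-2 - 8) / (0 - (-1)) = -10
f[0,1] = (1 - (-2)) / (1 - 0) = 3
f[1,2] = (2 - 1) / (2 - 1) = 1
f[-1,0,1] = (3 - (-10)) / (1 - (-1)) = 13/2
f[0,1,2] = (1 - 3) / (2 - 0) = -1
f[-1,0,1,2] = (-1 - 13/2) / (2 - (-1)) = -5/2

-5/2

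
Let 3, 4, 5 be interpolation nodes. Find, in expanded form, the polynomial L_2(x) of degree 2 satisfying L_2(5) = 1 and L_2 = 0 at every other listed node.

L_2(x) = (x - 3)(x - 4) / [(2)·(1)]
       = (x^2 - 7x + 12) / (2)

L_2(x) = (1/2)x^2 - (7/2)x + 6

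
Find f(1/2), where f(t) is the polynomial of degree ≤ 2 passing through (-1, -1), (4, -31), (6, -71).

Evaluate each Lagrange basis at t = 1/2:
L_0(1/2) = (-7/2)·(-11/2)/[(-5)·(-7)] = 11/20
L_1(1/2) = (3/2)·(-11/2)/[(5)·(-2)] = 33/40
L_2(1/2) = (3/2)·(-7/2)/[(7)·(2)] = -3/8
Sum: (-1)·(11/20) + (-31)·(33/40) + (-71)·(-3/8) = 1/2

1/2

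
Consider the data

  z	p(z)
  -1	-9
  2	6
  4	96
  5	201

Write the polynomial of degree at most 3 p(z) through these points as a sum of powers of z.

p(z) = 2z^3 - 2z^2 + z - 4

Build the Lagrange basis polynomials:
L_0(z) = (z - 2)(z - 4)(z - 5) / [-90] = -(1/90)z^3 + (11/90)z^2 - (19/45)z + 4/9
L_1(z) = (z + 1)(z - 4)(z - 5) / [18] = (1/18)z^3 - (4/9)z^2 + (11/18)z + 10/9
L_2(z) = (z + 1)(z - 2)(z - 5) / [-10] = -(1/10)z^3 + (3/5)z^2 - (3/10)z - 1
L_3(z) = (z + 1)(z - 2)(z - 4) / [18] = (1/18)z^3 - (5/18)z^2 + (1/9)z + 4/9
p(z) = (-9)·L_0 + 6·L_1 + 96·L_2 + 201·L_3
  (-9)·L_0(z) = (1/10)z^3 - (11/10)z^2 + (19/5)z - 4
  6·L_1(z) = (1/3)z^3 - (8/3)z^2 + (11/3)z + 20/3
  96·L_2(z) = -(48/5)z^3 + (288/5)z^2 - (144/5)z - 96
  201·L_3(z) = (67/6)z^3 - (335/6)z^2 + (67/3)z + 268/3
Adding term by term: 2z^3 - 2z^2 + z - 4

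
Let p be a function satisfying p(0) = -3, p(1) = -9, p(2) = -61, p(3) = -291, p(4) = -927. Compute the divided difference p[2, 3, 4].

-203

p[2,3] = (-291 - (-61)) / (3 - 2) = -230
p[3,4] = (-927 - (-291)) / (4 - 3) = -636
p[2,3,4] = (-636 - (-230)) / (4 - 2) = -203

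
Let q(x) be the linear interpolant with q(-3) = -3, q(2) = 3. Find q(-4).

-21/5

L_0(-4) = (-6)/[(-5)] = 6/5
L_1(-4) = (-1)/[(5)] = -1/5
Sum: (-3)·(6/5) + 3·(-1/5) = -21/5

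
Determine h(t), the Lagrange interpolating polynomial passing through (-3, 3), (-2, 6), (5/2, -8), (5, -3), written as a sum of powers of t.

L_0(t) = (t + 2)(t - 5/2)(t - 5) / [-44] = -(1/44)t^3 + (1/8)t^2 + (5/88)t - 25/44
L_1(t) = (t + 3)(t - 5/2)(t - 5) / [63/2] = (2/63)t^3 - (1/7)t^2 - (20/63)t + 25/21
L_2(t) = (t + 3)(t + 2)(t - 5) / [-495/8] = -(8/495)t^3 + (152/495)t + 16/33
L_3(t) = (t + 3)(t + 2)(t - 5/2) / [140] = (1/140)t^3 + (1/56)t^2 - (13/280)t - 3/28
h(t) = 3·L_0 + 6·L_1 + (-8)·L_2 + (-3)·L_3
  3·L_0(t) = -(3/44)t^3 + (3/8)t^2 + (15/88)t - 75/44
  6·L_1(t) = (4/21)t^3 - (6/7)t^2 - (40/21)t + 50/7
  (-8)·L_2(t) = (64/495)t^3 - (1216/495)t - 128/33
  (-3)·L_3(t) = -(3/140)t^3 - (3/56)t^2 + (39/280)t + 9/28
Adding term by term: (29/126)t^3 - (15/28)t^2 - (1021/252)t + 79/42

h(t) = (29/126)t^3 - (15/28)t^2 - (1021/252)t + 79/42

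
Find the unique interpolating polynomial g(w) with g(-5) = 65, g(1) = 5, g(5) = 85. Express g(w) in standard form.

g(w) = 3w^2 + 2w

Build the Lagrange basis polynomials:
L_0(w) = (w - 1)(w - 5) / [60] = (1/60)w^2 - (1/10)w + 1/12
L_1(w) = (w + 5)(w - 5) / [-24] = -(1/24)w^2 + 25/24
L_2(w) = (w + 5)(w - 1) / [40] = (1/40)w^2 + (1/10)w - 1/8
g(w) = 65·L_0 + 5·L_1 + 85·L_2
  65·L_0(w) = (13/12)w^2 - (13/2)w + 65/12
  5·L_1(w) = -(5/24)w^2 + 125/24
  85·L_2(w) = (17/8)w^2 + (17/2)w - 85/8
Adding term by term: 3w^2 + 2w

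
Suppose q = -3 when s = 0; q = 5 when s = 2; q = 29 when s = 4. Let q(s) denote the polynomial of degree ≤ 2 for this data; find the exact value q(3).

Using Newton's divided-difference form:
q[0,2] = (5 - (-3)) / (2 - 0) = 4
q[2,4] = (29 - 5) / (4 - 2) = 12
q[0,2,4] = (12 - 4) / (4 - 0) = 2
q(3) = -3 + 4·(3) + 2·(3)·(1) = 15

15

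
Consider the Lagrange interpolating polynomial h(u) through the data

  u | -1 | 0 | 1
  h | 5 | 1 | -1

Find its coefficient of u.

-3

Build the Lagrange basis polynomials:
L_0(u) = u(u - 1) / [2] = (1/2)u^2 - (1/2)u
L_1(u) = (u + 1)(u - 1) / [-1] = -u^2 + 1
L_2(u) = (u + 1)u / [2] = (1/2)u^2 + (1/2)u
h(u) = 5·L_0 + 1·L_1 + (-1)·L_2
Only the coefficient of u is needed; take it from each L_i and combine:
5·(-1/2) + 1·(0) + (-1)·(1/2) = -3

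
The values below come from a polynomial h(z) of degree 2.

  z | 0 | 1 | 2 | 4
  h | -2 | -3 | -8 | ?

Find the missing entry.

The 3 known values determine h uniquely (degree ≤ 2).
Evaluate each Lagrange basis at z = 4:
L_0(4) = (3)·(2)/[(-1)·(-2)] = 3
L_1(4) = (4)·(2)/[(1)·(-1)] = -8
L_2(4) = (4)·(3)/[(2)·(1)] = 6
Sum: (-2)·(3) + (-3)·(-8) + (-8)·(6) = -30

-30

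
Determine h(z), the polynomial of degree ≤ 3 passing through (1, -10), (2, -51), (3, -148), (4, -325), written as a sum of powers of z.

Build the Lagrange basis polynomials:
L_0(z) = (z - 2)(z - 3)(z - 4) / [-6] = -(1/6)z^3 + (3/2)z^2 - (13/3)z + 4
L_1(z) = (z - 1)(z - 3)(z - 4) / [2] = (1/2)z^3 - 4z^2 + (19/2)z - 6
L_2(z) = (z - 1)(z - 2)(z - 4) / [-2] = -(1/2)z^3 + (7/2)z^2 - 7z + 4
L_3(z) = (z - 1)(z - 2)(z - 3) / [6] = (1/6)z^3 - z^2 + (11/6)z - 1
h(z) = (-10)·L_0 + (-51)·L_1 + (-148)·L_2 + (-325)·L_3
  (-10)·L_0(z) = (5/3)z^3 - 15z^2 + (130/3)z - 40
  (-51)·L_1(z) = -(51/2)z^3 + 204z^2 - (969/2)z + 306
  (-148)·L_2(z) = 74z^3 - 518z^2 + 1036z - 592
  (-325)·L_3(z) = -(325/6)z^3 + 325z^2 - (3575/6)z + 325
Adding term by term: -4z^3 - 4z^2 - z - 1

h(z) = -4z^3 - 4z^2 - z - 1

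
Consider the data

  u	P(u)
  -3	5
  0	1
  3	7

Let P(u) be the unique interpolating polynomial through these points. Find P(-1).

L_0(-1) = (-1)·(-4)/[(-3)·(-6)] = 2/9
L_1(-1) = (2)·(-4)/[(3)·(-3)] = 8/9
L_2(-1) = (2)·(-1)/[(6)·(3)] = -1/9
Sum: 5·(2/9) + 1·(8/9) + 7·(-1/9) = 11/9

11/9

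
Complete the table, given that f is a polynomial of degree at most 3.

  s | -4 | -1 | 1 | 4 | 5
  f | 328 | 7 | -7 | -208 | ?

The 4 known values determine f uniquely (degree ≤ 3).
Evaluate each Lagrange basis at s = 5:
L_0(5) = (6)·(4)·(1)/[(-3)·(-5)·(-8)] = -1/5
L_1(5) = (9)·(4)·(1)/[(3)·(-2)·(-5)] = 6/5
L_2(5) = (9)·(6)·(1)/[(5)·(2)·(-3)] = -9/5
L_3(5) = (9)·(6)·(4)/[(8)·(5)·(3)] = 9/5
Sum: 328·(-1/5) + 7·(6/5) + (-7)·(-9/5) + (-208)·(9/5) = -419

-419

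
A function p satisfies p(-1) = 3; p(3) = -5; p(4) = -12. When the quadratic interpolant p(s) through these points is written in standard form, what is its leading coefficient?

The leading coefficient equals the top divided difference p[-1,3,4].
p[-1,3] = (-5 - 3) / (3 - (-1)) = -2
p[3,4] = (-12 - (-5)) / (4 - 3) = -7
p[-1,3,4] = (-7 - (-2)) / (4 - (-1)) = -1

-1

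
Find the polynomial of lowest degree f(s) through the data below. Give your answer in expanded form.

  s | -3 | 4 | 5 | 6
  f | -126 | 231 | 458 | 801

f(s) = 4s^3 - 2s^2 + s + 3

Newton's divided differences:
f[-3,4] = (231 - (-126)) / (4 - (-3)) = 51
f[4,5] = (458 - 231) / (5 - 4) = 227
f[5,6] = (801 - 458) / (6 - 5) = 343
f[-3,4,5] = (227 - 51) / (5 - (-3)) = 22
f[4,5,6] = (343 - 227) / (6 - 4) = 58
f[-3,4,5,6] = (58 - 22) / (6 - (-3)) = 4
f(s) = -126 + 51·(s + 3) + 22·(s + 3)(s - 4) + 4·(s + 3)(s - 4)(s - 5)
Expanding: f(s) = 4s^3 - 2s^2 + s + 3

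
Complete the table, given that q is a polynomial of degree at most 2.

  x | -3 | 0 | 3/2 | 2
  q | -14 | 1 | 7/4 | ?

The 3 known values determine q uniquely (degree ≤ 2).
L_0(2) = (2)·(1/2)/[(-3)·(-9/2)] = 2/27
L_1(2) = (5)·(1/2)/[(3)·(-3/2)] = -5/9
L_2(2) = (5)·(2)/[(9/2)·(3/2)] = 40/27
Sum: (-14)·(2/27) + 1·(-5/9) + 7/4·(40/27) = 1

1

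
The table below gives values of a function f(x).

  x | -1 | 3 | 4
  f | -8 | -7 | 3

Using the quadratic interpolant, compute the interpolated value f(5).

169/10

Using Newton's divided-difference form:
f[-1,3] = (-7 - (-8)) / (3 - (-1)) = 1/4
f[3,4] = (3 - (-7)) / (4 - 3) = 10
f[-1,3,4] = (10 - 1/4) / (4 - (-1)) = 39/20
f(5) = -8 + (1/4)·(6) + (39/20)·(6)·(2) = 169/10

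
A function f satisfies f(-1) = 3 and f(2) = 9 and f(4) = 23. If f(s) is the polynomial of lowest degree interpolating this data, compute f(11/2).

L_0(11/2) = (7/2)·(3/2)/[(-3)·(-5)] = 7/20
L_1(11/2) = (13/2)·(3/2)/[(3)·(-2)] = -13/8
L_2(11/2) = (13/2)·(7/2)/[(5)·(2)] = 91/40
Sum: 3·(7/20) + 9·(-13/8) + 23·(91/40) = 155/4

155/4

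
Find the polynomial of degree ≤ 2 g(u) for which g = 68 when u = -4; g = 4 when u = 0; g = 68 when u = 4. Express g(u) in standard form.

L_0(u) = u(u - 4) / [32] = (1/32)u^2 - (1/8)u
L_1(u) = (u + 4)(u - 4) / [-16] = -(1/16)u^2 + 1
L_2(u) = (u + 4)u / [32] = (1/32)u^2 + (1/8)u
g(u) = 68·L_0 + 4·L_1 + 68·L_2
  68·L_0(u) = (17/8)u^2 - (17/2)u
  4·L_1(u) = -(1/4)u^2 + 4
  68·L_2(u) = (17/8)u^2 + (17/2)u
Adding term by term: 4u^2 + 4

g(u) = 4u^2 + 4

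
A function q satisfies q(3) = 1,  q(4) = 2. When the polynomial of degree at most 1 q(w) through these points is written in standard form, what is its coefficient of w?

1

Build the Lagrange basis polynomials:
L_0(w) = (w - 4) / [-1] = -w + 4
L_1(w) = (w - 3) / [1] = w - 3
q(w) = 1·L_0 + 2·L_1
Only the coefficient of w is needed; take it from each L_i and combine:
1·(-1) + 2·(1) = 1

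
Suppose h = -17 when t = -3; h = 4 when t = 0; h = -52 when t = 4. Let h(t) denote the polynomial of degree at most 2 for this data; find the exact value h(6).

-116

Using Newton's divided-difference form:
h[-3,0] = (4 - (-17)) / (0 - (-3)) = 7
h[0,4] = (-52 - 4) / (4 - 0) = -14
h[-3,0,4] = (-14 - 7) / (4 - (-3)) = -3
h(6) = -17 + 7·(9) + (-3)·(9)·(6) = -116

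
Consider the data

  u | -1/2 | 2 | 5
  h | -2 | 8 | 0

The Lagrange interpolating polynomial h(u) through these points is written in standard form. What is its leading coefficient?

-40/33

The leading coefficient equals the top divided difference h[-1/2,2,5].
h[-1/2,2] = (8 - (-2)) / (2 - (-1/2)) = 4
h[2,5] = (0 - 8) / (5 - 2) = -8/3
h[-1/2,2,5] = (-8/3 - 4) / (5 - (-1/2)) = -40/33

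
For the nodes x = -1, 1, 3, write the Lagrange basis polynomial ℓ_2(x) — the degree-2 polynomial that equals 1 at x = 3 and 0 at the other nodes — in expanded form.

ℓ_2(x) = (x + 1)(x - 1) / [(4)·(2)]
       = (x^2 - 1) / (8)

ℓ_2(x) = (1/8)x^2 - 1/8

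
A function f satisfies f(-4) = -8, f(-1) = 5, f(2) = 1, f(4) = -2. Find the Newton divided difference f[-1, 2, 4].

-1/30

f[-1,2] = (1 - 5) / (2 - (-1)) = -4/3
f[2,4] = (-2 - 1) / (4 - 2) = -3/2
f[-1,2,4] = (-3/2 - (-4/3)) / (4 - (-1)) = -1/30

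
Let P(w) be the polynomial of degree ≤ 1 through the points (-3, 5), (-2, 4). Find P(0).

2

L_0(0) = (2)/[(-1)] = -2
L_1(0) = (3)/[(1)] = 3
Sum: 5·(-2) + 4·(3) = 2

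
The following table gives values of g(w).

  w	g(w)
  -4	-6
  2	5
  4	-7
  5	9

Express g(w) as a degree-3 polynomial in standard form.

g(w) = (133/144)w^3 - (407/144)w^2 - (1073/72)w + 697/18

L_0(w) = (w - 2)(w - 4)(w - 5) / [-432] = -(1/432)w^3 + (11/432)w^2 - (19/216)w + 5/54
L_1(w) = (w + 4)(w - 4)(w - 5) / [36] = (1/36)w^3 - (5/36)w^2 - (4/9)w + 20/9
L_2(w) = (w + 4)(w - 2)(w - 5) / [-16] = -(1/16)w^3 + (3/16)w^2 + (9/8)w - 5/2
L_3(w) = (w + 4)(w - 2)(w - 4) / [27] = (1/27)w^3 - (2/27)w^2 - (16/27)w + 32/27
g(w) = (-6)·L_0 + 5·L_1 + (-7)·L_2 + 9·L_3
  (-6)·L_0(w) = (1/72)w^3 - (11/72)w^2 + (19/36)w - 5/9
  5·L_1(w) = (5/36)w^3 - (25/36)w^2 - (20/9)w + 100/9
  (-7)·L_2(w) = (7/16)w^3 - (21/16)w^2 - (63/8)w + 35/2
  9·L_3(w) = (1/3)w^3 - (2/3)w^2 - (16/3)w + 32/3
Adding term by term: (133/144)w^3 - (407/144)w^2 - (1073/72)w + 697/18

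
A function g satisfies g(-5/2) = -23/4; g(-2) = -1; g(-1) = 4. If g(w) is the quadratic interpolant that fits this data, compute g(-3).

L_0(-3) = (-1)·(-2)/[(-1/2)·(-3/2)] = 8/3
L_1(-3) = (-1/2)·(-2)/[(1/2)·(-1)] = -2
L_2(-3) = (-1/2)·(-1)/[(3/2)·(1)] = 1/3
Sum: (-23/4)·(8/3) + (-1)·(-2) + 4·(1/3) = -12

-12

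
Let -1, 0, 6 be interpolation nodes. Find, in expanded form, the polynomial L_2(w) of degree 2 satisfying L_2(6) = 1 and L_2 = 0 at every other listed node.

L_2(w) = (w + 1)w / [(7)·(6)]
       = (w^2 + w) / (42)

L_2(w) = (1/42)w^2 + (1/42)w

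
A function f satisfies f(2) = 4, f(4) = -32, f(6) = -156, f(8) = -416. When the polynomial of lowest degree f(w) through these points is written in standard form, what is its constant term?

0

L_0(w) = (w - 4)(w - 6)(w - 8) / [-48] = -(1/48)w^3 + (3/8)w^2 - (13/6)w + 4
L_1(w) = (w - 2)(w - 6)(w - 8) / [16] = (1/16)w^3 - w^2 + (19/4)w - 6
L_2(w) = (w - 2)(w - 4)(w - 8) / [-16] = -(1/16)w^3 + (7/8)w^2 - (7/2)w + 4
L_3(w) = (w - 2)(w - 4)(w - 6) / [48] = (1/48)w^3 - (1/4)w^2 + (11/12)w - 1
f(w) = 4·L_0 + (-32)·L_1 + (-156)·L_2 + (-416)·L_3
Only the constant term is needed; take it from each L_i and combine:
4·(4) + (-32)·(-6) + (-156)·(4) + (-416)·(-1) = 0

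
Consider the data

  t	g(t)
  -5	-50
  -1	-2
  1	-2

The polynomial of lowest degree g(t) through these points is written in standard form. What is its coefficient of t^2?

Build the Lagrange basis polynomials:
L_0(t) = (t + 1)(t - 1) / [24] = (1/24)t^2 - 1/24
L_1(t) = (t + 5)(t - 1) / [-8] = -(1/8)t^2 - (1/2)t + 5/8
L_2(t) = (t + 5)(t + 1) / [12] = (1/12)t^2 + (1/2)t + 5/12
g(t) = (-50)·L_0 + (-2)·L_1 + (-2)·L_2
Only the coefficient of t^2 is needed; take it from each L_i and combine:
(-50)·(1/24) + (-2)·(-1/8) + (-2)·(1/12) = -2

-2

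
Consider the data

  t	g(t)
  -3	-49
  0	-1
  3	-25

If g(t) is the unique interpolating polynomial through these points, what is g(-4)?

Evaluate each Lagrange basis at t = -4:
L_0(-4) = (-4)·(-7)/[(-3)·(-6)] = 14/9
L_1(-4) = (-1)·(-7)/[(3)·(-3)] = -7/9
L_2(-4) = (-1)·(-4)/[(6)·(3)] = 2/9
Sum: (-49)·(14/9) + (-1)·(-7/9) + (-25)·(2/9) = -81

-81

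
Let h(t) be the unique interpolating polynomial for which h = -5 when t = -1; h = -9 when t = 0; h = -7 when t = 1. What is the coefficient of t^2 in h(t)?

3

L_0(t) = t(t - 1) / [2] = (1/2)t^2 - (1/2)t
L_1(t) = (t + 1)(t - 1) / [-1] = -t^2 + 1
L_2(t) = (t + 1)t / [2] = (1/2)t^2 + (1/2)t
h(t) = (-5)·L_0 + (-9)·L_1 + (-7)·L_2
Only the coefficient of t^2 is needed; take it from each L_i and combine:
(-5)·(1/2) + (-9)·(-1) + (-7)·(1/2) = 3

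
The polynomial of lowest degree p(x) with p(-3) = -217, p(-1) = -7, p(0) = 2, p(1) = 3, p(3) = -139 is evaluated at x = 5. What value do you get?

-1153

L_0(5) = (6)·(5)·(4)·(2)/[(-2)·(-3)·(-4)·(-6)] = 5/3
L_1(5) = (8)·(5)·(4)·(2)/[(2)·(-1)·(-2)·(-4)] = -20
L_2(5) = (8)·(6)·(4)·(2)/[(3)·(1)·(-1)·(-3)] = 128/3
L_3(5) = (8)·(6)·(5)·(2)/[(4)·(2)·(1)·(-2)] = -30
L_4(5) = (8)·(6)·(5)·(4)/[(6)·(4)·(3)·(2)] = 20/3
Sum: (-217)·(5/3) + (-7)·(-20) + 2·(128/3) + 3·(-30) + (-139)·(20/3) = -1153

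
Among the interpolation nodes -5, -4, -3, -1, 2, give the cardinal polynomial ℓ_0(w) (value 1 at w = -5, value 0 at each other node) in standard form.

ℓ_0(w) = (1/56)w^4 + (3/28)w^3 + (3/56)w^2 - (13/28)w - 3/7

ℓ_0(w) = (w + 4)(w + 3)(w + 1)(w - 2) / [(-1)·(-2)·(-4)·(-7)]
       = (w^4 + 6w^3 + 3w^2 - 26w - 24) / (56)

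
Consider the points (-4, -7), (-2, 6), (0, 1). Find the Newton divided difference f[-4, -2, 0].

f[-4,-2] = (6 - (-7)) / (-2 - (-4)) = 13/2
f[-2,0] = (1 - 6) / (0 - (-2)) = -5/2
f[-4,-2,0] = (-5/2 - 13/2) / (0 - (-4)) = -9/4

-9/4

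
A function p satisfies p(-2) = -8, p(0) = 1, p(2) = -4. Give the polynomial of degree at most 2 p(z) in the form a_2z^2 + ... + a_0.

p(z) = -(7/4)z^2 + z + 1

Newton's divided differences:
p[-2,0] = (1 - (-8)) / (0 - (-2)) = 9/2
p[0,2] = (-4 - 1) / (2 - 0) = -5/2
p[-2,0,2] = (-5/2 - 9/2) / (2 - (-2)) = -7/4
p(z) = -8 + (9/2)·(z + 2) + (-7/4)·(z + 2)z
Expanding: p(z) = -(7/4)z^2 + z + 1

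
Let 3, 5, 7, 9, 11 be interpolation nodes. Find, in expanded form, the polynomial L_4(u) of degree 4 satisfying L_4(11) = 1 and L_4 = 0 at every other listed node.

L_4(u) = (u - 3)(u - 5)(u - 7)(u - 9) / [(8)·(6)·(4)·(2)]
       = (u^4 - 24u^3 + 206u^2 - 744u + 945) / (384)

L_4(u) = (1/384)u^4 - (1/16)u^3 + (103/192)u^2 - (31/16)u + 315/128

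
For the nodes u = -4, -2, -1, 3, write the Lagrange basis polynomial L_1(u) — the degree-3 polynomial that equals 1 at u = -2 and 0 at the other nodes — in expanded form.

L_1(u) = (1/10)u^3 + (1/5)u^2 - (11/10)u - 6/5

L_1(u) = (u + 4)(u + 1)(u - 3) / [(2)·(-1)·(-5)]
       = (u^3 + 2u^2 - 11u - 12) / (10)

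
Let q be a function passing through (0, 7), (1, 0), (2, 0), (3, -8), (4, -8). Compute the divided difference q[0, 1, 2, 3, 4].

31/24

q[0,1] = (0 - 7) / (1 - 0) = -7
q[1,2] = (0 - 0) / (2 - 1) = 0
q[2,3] = (-8 - 0) / (3 - 2) = -8
q[3,4] = (-8 - (-8)) / (4 - 3) = 0
q[0,1,2] = (0 - (-7)) / (2 - 0) = 7/2
q[1,2,3] = (-8 - 0) / (3 - 1) = -4
q[2,3,4] = (0 - (-8)) / (4 - 2) = 4
q[0,1,2,3] = (-4 - 7/2) / (3 - 0) = -5/2
q[1,2,3,4] = (4 - (-4)) / (4 - 1) = 8/3
q[0,1,2,3,4] = (8/3 - (-5/2)) / (4 - 0) = 31/24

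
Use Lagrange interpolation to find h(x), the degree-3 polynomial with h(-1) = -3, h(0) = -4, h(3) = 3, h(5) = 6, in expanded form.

h(x) = -(1/6)x^3 + (7/6)x^2 + (1/3)x - 4

L_0(x) = x(x - 3)(x - 5) / [-24] = -(1/24)x^3 + (1/3)x^2 - (5/8)x
L_1(x) = (x + 1)(x - 3)(x - 5) / [15] = (1/15)x^3 - (7/15)x^2 + (7/15)x + 1
L_2(x) = (x + 1)x(x - 5) / [-24] = -(1/24)x^3 + (1/6)x^2 + (5/24)x
L_3(x) = (x + 1)x(x - 3) / [60] = (1/60)x^3 - (1/30)x^2 - (1/20)x
h(x) = (-3)·L_0 + (-4)·L_1 + 3·L_2 + 6·L_3
  (-3)·L_0(x) = (1/8)x^3 - x^2 + (15/8)x
  (-4)·L_1(x) = -(4/15)x^3 + (28/15)x^2 - (28/15)x - 4
  3·L_2(x) = -(1/8)x^3 + (1/2)x^2 + (5/8)x
  6·L_3(x) = (1/10)x^3 - (1/5)x^2 - (3/10)x
Adding term by term: -(1/6)x^3 + (7/6)x^2 + (1/3)x - 4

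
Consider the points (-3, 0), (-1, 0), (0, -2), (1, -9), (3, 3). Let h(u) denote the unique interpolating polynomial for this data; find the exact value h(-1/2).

Evaluate each Lagrange basis at u = -1/2:
L_0(-1/2) = (1/2)·(-1/2)·(-3/2)·(-7/2)/[(-2)·(-3)·(-4)·(-6)] = -7/768
L_1(-1/2) = (5/2)·(-1/2)·(-3/2)·(-7/2)/[(2)·(-1)·(-2)·(-4)] = 105/256
L_2(-1/2) = (5/2)·(1/2)·(-3/2)·(-7/2)/[(3)·(1)·(-1)·(-3)] = 35/48
L_3(-1/2) = (5/2)·(1/2)·(-1/2)·(-7/2)/[(4)·(2)·(1)·(-2)] = -35/256
L_4(-1/2) = (5/2)·(1/2)·(-1/2)·(-3/2)/[(6)·(4)·(3)·(2)] = 5/768
Sum: 0 + 0 + (-2)·(35/48) + (-9)·(-35/256) + 3·(5/768) = -5/24

-5/24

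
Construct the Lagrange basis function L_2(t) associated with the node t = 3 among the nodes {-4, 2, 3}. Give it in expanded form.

L_2(t) = (1/7)t^2 + (2/7)t - 8/7

L_2(t) = (t + 4)(t - 2) / [(7)·(1)]
       = (t^2 + 2t - 8) / (7)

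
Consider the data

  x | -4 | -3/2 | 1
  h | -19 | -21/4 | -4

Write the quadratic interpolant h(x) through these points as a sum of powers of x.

h(x) = -x^2 - 3

Build the Lagrange basis polynomials:
L_0(x) = (x + 3/2)(x - 1) / [25/2] = (2/25)x^2 + (1/25)x - 3/25
L_1(x) = (x + 4)(x - 1) / [-25/4] = -(4/25)x^2 - (12/25)x + 16/25
L_2(x) = (x + 4)(x + 3/2) / [25/2] = (2/25)x^2 + (11/25)x + 12/25
h(x) = (-19)·L_0 + (-21/4)·L_1 + (-4)·L_2
  (-19)·L_0(x) = -(38/25)x^2 - (19/25)x + 57/25
  (-21/4)·L_1(x) = (21/25)x^2 + (63/25)x - 84/25
  (-4)·L_2(x) = -(8/25)x^2 - (44/25)x - 48/25
Adding term by term: -x^2 - 3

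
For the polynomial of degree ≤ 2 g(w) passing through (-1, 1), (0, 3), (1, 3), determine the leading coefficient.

-1

Build the Lagrange basis polynomials:
L_0(w) = w(w - 1) / [2] = (1/2)w^2 - (1/2)w
L_1(w) = (w + 1)(w - 1) / [-1] = -w^2 + 1
L_2(w) = (w + 1)w / [2] = (1/2)w^2 + (1/2)w
g(w) = 1·L_0 + 3·L_1 + 3·L_2
Only the coefficient of w^2 is needed; take it from each L_i and combine:
1·(1/2) + 3·(-1) + 3·(1/2) = -1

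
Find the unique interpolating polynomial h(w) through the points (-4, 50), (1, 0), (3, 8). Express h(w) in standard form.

Newton's divided differences:
h[-4,1] = (0 - 50) / (1 - (-4)) = -10
h[1,3] = (8 - 0) / (3 - 1) = 4
h[-4,1,3] = (4 - (-10)) / (3 - (-4)) = 2
h(w) = 50 + (-10)·(w + 4) + 2·(w + 4)(w - 1)
Expanding: h(w) = 2w^2 - 4w + 2

h(w) = 2w^2 - 4w + 2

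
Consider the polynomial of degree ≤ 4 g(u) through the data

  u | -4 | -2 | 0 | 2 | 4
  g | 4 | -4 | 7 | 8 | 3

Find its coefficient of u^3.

-25/96

L_0(u) = (u + 2)u(u - 2)(u - 4) / [384] = (1/384)u^4 - (1/96)u^3 - (1/96)u^2 + (1/24)u
L_1(u) = (u + 4)u(u - 2)(u - 4) / [-96] = -(1/96)u^4 + (1/48)u^3 + (1/6)u^2 - (1/3)u
L_2(u) = (u + 4)(u + 2)(u - 2)(u - 4) / [64] = (1/64)u^4 - (5/16)u^2 + 1
L_3(u) = (u + 4)(u + 2)u(u - 4) / [-96] = -(1/96)u^4 - (1/48)u^3 + (1/6)u^2 + (1/3)u
L_4(u) = (u + 4)(u + 2)u(u - 2) / [384] = (1/384)u^4 + (1/96)u^3 - (1/96)u^2 - (1/24)u
g(u) = 4·L_0 + (-4)·L_1 + 7·L_2 + 8·L_3 + 3·L_4
Only the coefficient of u^3 is needed; take it from each L_i and combine:
4·(-1/96) + (-4)·(1/48) + 7·(0) + 8·(-1/48) + 3·(1/96) = -25/96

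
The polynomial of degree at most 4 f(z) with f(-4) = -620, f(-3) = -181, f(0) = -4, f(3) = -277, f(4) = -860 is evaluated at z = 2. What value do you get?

Using Newton's divided-difference form:
f[-4,-3] = (-181 - (-620)) / (-3 - (-4)) = 439
f[-3,0] = (-4 - (-181)) / (0 - (-3)) = 59
f[0,3] = (-277 - (-4)) / (3 - 0) = -91
f[3,4] = (-860 - (-277)) / (4 - 3) = -583
f[-4,-3,0] = (59 - 439) / (0 - (-4)) = -95
f[-3,0,3] = (-91 - 59) / (3 - (-3)) = -25
f[0,3,4] = (-583 - (-91)) / (4 - 0) = -123
f[-4,-3,0,3] = (-25 - (-95)) / (3 - (-4)) = 10
f[-3,0,3,4] = (-123 - (-25)) / (4 - (-3)) = -14
f[-4,-3,0,3,4] = (-14 - 10) / (4 - (-4)) = -3
f(2) = -620 + 439·(6) + (-95)·(6)·(5) + 10·(6)·(5)·(2) + (-3)·(6)·(5)·(2)·(-1) = -56

-56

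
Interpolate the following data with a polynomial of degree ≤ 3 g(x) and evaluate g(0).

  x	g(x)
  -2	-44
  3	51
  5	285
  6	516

0

L_0(0) = (-3)·(-5)·(-6)/[(-5)·(-7)·(-8)] = 9/28
L_1(0) = (2)·(-5)·(-6)/[(5)·(-2)·(-3)] = 2
L_2(0) = (2)·(-3)·(-6)/[(7)·(2)·(-1)] = -18/7
L_3(0) = (2)·(-3)·(-5)/[(8)·(3)·(1)] = 5/4
Sum: (-44)·(9/28) + 51·(2) + 285·(-18/7) + 516·(5/4) = 0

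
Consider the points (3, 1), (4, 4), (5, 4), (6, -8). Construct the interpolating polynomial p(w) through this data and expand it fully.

Newton's divided differences:
p[3,4] = (4 - 1) / (4 - 3) = 3
p[4,5] = (4 - 4) / (5 - 4) = 0
p[5,6] = (-8 - 4) / (6 - 5) = -12
p[3,4,5] = (0 - 3) / (5 - 3) = -3/2
p[4,5,6] = (-12 - 0) / (6 - 4) = -6
p[3,4,5,6] = (-6 - (-3/2)) / (6 - 3) = -3/2
p(w) = 1 + 3·(w - 3) + (-3/2)·(w - 3)(w - 4) + (-3/2)·(w - 3)(w - 4)(w - 5)
Expanding: p(w) = -(3/2)w^3 + (33/2)w^2 - 57w + 64

p(w) = -(3/2)w^3 + (33/2)w^2 - 57w + 64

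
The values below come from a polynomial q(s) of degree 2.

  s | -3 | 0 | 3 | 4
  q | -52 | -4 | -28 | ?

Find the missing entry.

The 3 known values determine q uniquely (degree ≤ 2).
L_0(4) = (4)·(1)/[(-3)·(-6)] = 2/9
L_1(4) = (7)·(1)/[(3)·(-3)] = -7/9
L_2(4) = (7)·(4)/[(6)·(3)] = 14/9
Sum: (-52)·(2/9) + (-4)·(-7/9) + (-28)·(14/9) = -52

-52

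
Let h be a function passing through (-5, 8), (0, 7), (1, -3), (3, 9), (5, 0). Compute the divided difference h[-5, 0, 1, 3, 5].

-197/800

h[-5,0] = (7 - 8) / (0 - (-5)) = -1/5
h[0,1] = (-3 - 7) / (1 - 0) = -10
h[1,3] = (9 - (-3)) / (3 - 1) = 6
h[3,5] = (0 - 9) / (5 - 3) = -9/2
h[-5,0,1] = (-10 - (-1/5)) / (1 - (-5)) = -49/30
h[0,1,3] = (6 - (-10)) / (3 - 0) = 16/3
h[1,3,5] = (-9/2 - 6) / (5 - 1) = -21/8
h[-5,0,1,3] = (16/3 - (-49/30)) / (3 - (-5)) = 209/240
h[0,1,3,5] = (-21/8 - 16/3) / (5 - 0) = -191/120
h[-5,0,1,3,5] = (-191/120 - 209/240) / (5 - (-5)) = -197/800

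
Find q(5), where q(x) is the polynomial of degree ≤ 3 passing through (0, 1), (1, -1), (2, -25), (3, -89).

-409

Using Newton's divided-difference form:
q[0,1] = (-1 - 1) / (1 - 0) = -2
q[1,2] = (-25 - (-1)) / (2 - 1) = -24
q[2,3] = (-89 - (-25)) / (3 - 2) = -64
q[0,1,2] = (-24 - (-2)) / (2 - 0) = -11
q[1,2,3] = (-64 - (-24)) / (3 - 1) = -20
q[0,1,2,3] = (-20 - (-11)) / (3 - 0) = -3
q(5) = 1 + (-2)·(5) + (-11)·(5)·(4) + (-3)·(5)·(4)·(3) = -409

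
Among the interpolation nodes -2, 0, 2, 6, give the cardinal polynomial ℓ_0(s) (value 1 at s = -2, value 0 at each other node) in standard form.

ℓ_0(s) = -(1/64)s^3 + (1/8)s^2 - (3/16)s

ℓ_0(s) = s(s - 2)(s - 6) / [(-2)·(-4)·(-8)]
       = (s^3 - 8s^2 + 12s) / (-64)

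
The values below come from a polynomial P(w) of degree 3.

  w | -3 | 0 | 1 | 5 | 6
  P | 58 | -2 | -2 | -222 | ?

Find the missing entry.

The 4 known values determine P uniquely (degree ≤ 3).
L_0(6) = (6)·(5)·(1)/[(-3)·(-4)·(-8)] = -5/16
L_1(6) = (9)·(5)·(1)/[(3)·(-1)·(-5)] = 3
L_2(6) = (9)·(6)·(1)/[(4)·(1)·(-4)] = -27/8
L_3(6) = (9)·(6)·(5)/[(8)·(5)·(4)] = 27/16
Sum: 58·(-5/16) + (-2)·(3) + (-2)·(-27/8) + (-222)·(27/16) = -392

-392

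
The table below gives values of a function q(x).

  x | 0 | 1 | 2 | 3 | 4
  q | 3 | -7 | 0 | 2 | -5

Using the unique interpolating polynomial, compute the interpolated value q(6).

28

Evaluate each Lagrange basis at x = 6:
L_0(6) = (5)·(4)·(3)·(2)/[(-1)·(-2)·(-3)·(-4)] = 5
L_1(6) = (6)·(4)·(3)·(2)/[(1)·(-1)·(-2)·(-3)] = -24
L_2(6) = (6)·(5)·(3)·(2)/[(2)·(1)·(-1)·(-2)] = 45
L_3(6) = (6)·(5)·(4)·(2)/[(3)·(2)·(1)·(-1)] = -40
L_4(6) = (6)·(5)·(4)·(3)/[(4)·(3)·(2)·(1)] = 15
Sum: 3·(5) + (-7)·(-24) + 0 + 2·(-40) + (-5)·(15) = 28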